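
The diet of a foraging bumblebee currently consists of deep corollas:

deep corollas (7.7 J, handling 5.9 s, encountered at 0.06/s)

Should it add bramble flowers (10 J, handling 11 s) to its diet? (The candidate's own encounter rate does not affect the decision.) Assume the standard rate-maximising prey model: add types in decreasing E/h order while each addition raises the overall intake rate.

Yes

Current rate: (0.06×7.7)/(1 + 0.06×5.9) = 0.3412 J/s.
bramble flowers: E/h = 10/11 = 0.9091 J/s.
0.9091 > 0.3412, so adding bramble flowers raises the average — include it.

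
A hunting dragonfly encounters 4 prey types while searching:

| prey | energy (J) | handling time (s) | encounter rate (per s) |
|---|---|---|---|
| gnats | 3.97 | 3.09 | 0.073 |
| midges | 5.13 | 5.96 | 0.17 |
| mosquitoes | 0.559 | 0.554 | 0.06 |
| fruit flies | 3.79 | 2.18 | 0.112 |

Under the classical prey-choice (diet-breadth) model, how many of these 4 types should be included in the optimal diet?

4

E/h in descending order: fruit flies 1.74, gnats 1.28, mosquitoes 1.01, midges 0.861 J/s. The optimal diet is the largest prefix of this list for which every included type satisfies E_i/h_i > R on the types above it.
Rate on top 1: 0.3412. gnats: 1.28 > 0.3412 → include.
Rate on top 2: 0.486. mosquitoes: 1.01 > 0.486 → include.
Rate on top 3: 0.4976. midges: 0.861 > 0.4976 → include.
Optimal diet: fruit flies, gnats, mosquitoes, midges — 4 of 4 types.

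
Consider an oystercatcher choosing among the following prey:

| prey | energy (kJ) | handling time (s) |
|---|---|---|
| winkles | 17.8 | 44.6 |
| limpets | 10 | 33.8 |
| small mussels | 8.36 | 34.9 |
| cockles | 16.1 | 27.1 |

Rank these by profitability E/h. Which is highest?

Profitability E/h (kJ/s): winkles = 17.8/44.6 = 0.399, limpets = 10/33.8 = 0.296, small mussels = 8.36/34.9 = 0.24, cockles = 16.1/27.1 = 0.594.
Ranked: cockles > winkles > limpets > small mussels.

cockles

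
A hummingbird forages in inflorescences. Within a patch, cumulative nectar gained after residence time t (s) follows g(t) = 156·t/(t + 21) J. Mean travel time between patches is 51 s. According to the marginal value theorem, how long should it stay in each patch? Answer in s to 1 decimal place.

32.7 s

Maximise g(t)/(T+t): set derivative to zero → g'(t)(T+t) = g(t).
g'(t) = 156·21/(t + 21)². Setting 156·21/(t+21)² = 156t/[(t+21)(51+t)] gives 21(51+t) = t(t+21), so t² = 21×51 = 1071.
t* = √1071 = 32.73 s.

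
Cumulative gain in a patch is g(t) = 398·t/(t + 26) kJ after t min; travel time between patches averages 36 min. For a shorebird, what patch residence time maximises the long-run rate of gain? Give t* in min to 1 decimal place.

By the marginal value theorem, leave when the instantaneous gain rate g'(t) equals the habitat-wide average g(t)/(T + t).
g'(t) = 398·26/(t + 26)². Setting 398·26/(t+26)² = 398t/[(t+26)(36+t)] gives 26(36+t) = t(t+26), so t² = 26×36 = 936.
t* = √936 = 30.59 min.

30.6 min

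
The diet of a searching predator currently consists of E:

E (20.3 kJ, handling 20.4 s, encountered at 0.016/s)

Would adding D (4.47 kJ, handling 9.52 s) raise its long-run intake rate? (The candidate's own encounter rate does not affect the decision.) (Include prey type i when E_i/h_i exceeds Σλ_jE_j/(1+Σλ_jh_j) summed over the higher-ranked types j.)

On E alone, R = ΣλE/(1+Σλh) = 0.3248/1.326 = 0.2449 kJ/s.
D: E/h = 4.47/9.52 = 0.4695 kJ/s.
Since 0.4695 > R, including D increases the long-run rate.

Yes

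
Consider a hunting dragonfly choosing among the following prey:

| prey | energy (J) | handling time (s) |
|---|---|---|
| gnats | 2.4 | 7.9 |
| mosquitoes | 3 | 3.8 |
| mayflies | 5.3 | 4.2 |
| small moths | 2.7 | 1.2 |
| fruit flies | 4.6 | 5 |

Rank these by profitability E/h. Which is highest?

small moths

Profitability E/h (J/s): gnats = 2.4/7.9 = 0.304, mosquitoes = 3/3.8 = 0.789, mayflies = 5.3/4.2 = 1.26, small moths = 2.7/1.2 = 2.25, fruit flies = 4.6/5 = 0.92.
Ranked: small moths > mayflies > fruit flies > mosquitoes > gnats.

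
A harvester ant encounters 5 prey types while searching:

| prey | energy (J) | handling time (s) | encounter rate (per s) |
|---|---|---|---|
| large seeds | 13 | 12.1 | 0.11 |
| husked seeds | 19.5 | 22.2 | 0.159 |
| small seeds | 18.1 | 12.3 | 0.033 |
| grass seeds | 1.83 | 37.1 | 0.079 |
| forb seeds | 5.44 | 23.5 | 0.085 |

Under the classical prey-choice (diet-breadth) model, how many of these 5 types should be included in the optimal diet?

3

Profitabilities (E/h, J/s): small seeds 1.47, large seeds 1.07, husked seeds 0.878, forb seeds 0.231, grass seeds 0.0493. Add prey in this order while the next type's profitability exceeds the intake rate on those already taken.
Rate on top 1: 0.4249. large seeds: 1.07 > 0.4249 → include.
Rate on top 2: 0.7407. husked seeds: 0.878 > 0.7407 → include.
Rate on top 3: 0.8183. forb seeds: 0.231 < 0.8183 → exclude; stop.
Optimal diet: small seeds, large seeds, husked seeds — 3 of 5 types.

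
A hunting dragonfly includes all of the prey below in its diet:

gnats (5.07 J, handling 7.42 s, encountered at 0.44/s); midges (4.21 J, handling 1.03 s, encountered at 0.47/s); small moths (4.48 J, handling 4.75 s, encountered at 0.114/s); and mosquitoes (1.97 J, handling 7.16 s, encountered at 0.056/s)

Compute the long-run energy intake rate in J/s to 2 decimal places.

0.85 J/s

Energy encountered per unit search time: 0.44×5.07 + 0.47×4.21 + 0.114×4.48 + 0.056×1.97 = 4.831 J/s.
Handling time per unit search time: 0.44×7.42 + 0.47×1.03 + 0.114×4.75 + 0.056×7.16 = 4.691.
Rate = 4.831/(1 + 4.691) = 0.8487 J/s.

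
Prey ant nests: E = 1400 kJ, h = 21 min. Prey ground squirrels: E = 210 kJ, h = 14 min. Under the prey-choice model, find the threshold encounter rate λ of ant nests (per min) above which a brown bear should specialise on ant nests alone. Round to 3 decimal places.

Drop ground squirrels once their profitability E₂/h₂ falls below the rate achievable on ant nests alone: E₂/h₂ = λE₁/(1 + λh₁).
Solve for λ: λE₁h₂ = E₂(1 + λh₁) → λ(E₁h₂ − E₂h₁) = E₂ → λ = E₂/(E₁h₂ − E₂h₁).
λ = 210/(1400×14 − 210×21) = 210/1.519e+04 = 0.01382 per min.

0.014 per min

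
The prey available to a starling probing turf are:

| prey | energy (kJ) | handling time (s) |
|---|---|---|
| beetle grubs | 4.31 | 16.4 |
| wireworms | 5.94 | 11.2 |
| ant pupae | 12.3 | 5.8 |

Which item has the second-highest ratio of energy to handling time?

In descending order of E/h:
ant pupae: 12.3/5.8 = 2.12 kJ/s
wireworms: 5.94/11.2 = 0.53 kJ/s
beetle grubs: 4.31/16.4 = 0.263 kJ/s

wireworms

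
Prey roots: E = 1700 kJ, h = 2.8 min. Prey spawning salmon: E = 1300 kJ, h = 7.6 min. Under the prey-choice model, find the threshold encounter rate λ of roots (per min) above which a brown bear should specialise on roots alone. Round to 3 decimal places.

0.140 per min

Drop spawning salmon once their profitability E₂/h₂ falls below the rate achievable on roots alone: E₂/h₂ = λE₁/(1 + λh₁).
Solve for λ: λE₁h₂ = E₂(1 + λh₁) → λ(E₁h₂ − E₂h₁) = E₂ → λ = E₂/(E₁h₂ − E₂h₁).
λ = 1300/(1700×7.6 − 1300×2.8) = 1300/9280 = 0.1401 per min.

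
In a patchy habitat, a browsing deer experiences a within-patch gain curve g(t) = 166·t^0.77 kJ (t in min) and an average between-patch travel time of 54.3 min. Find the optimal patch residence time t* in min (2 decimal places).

Maximise g(t)/(T+t): set derivative to zero → g'(t)(T+t) = g(t).
g'(t) = 0.77·166·t^-0.23. Setting 0.77·166·t^-0.23 = 166·t^0.77/(54.3+t) gives 0.77(54.3+t) = t, so 0.23·t = 0.77×54.3.
t* = 0.77×54.3/0.23 = 181.8 min.

181.79 min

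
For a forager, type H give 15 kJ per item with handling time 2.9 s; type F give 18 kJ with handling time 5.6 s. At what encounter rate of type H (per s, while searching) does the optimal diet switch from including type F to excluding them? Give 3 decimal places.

At the threshold, the rate on type H alone equals the profitability of type F: λ·15/(1 + λ·2.9) = 18/5.6 = 3.214.
Rearranging, λ(15 − 3.214×2.9) = 3.214, so λ = 3.214/5.679 = 0.566 per s.

0.566 per s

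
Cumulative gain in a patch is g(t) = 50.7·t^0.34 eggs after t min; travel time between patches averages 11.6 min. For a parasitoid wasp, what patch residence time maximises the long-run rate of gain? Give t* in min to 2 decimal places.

5.98 min

Maximise g(t)/(T+t): set derivative to zero → g'(t)(T+t) = g(t).
g'(t) = 0.34·50.7·t^-0.66. Setting 0.34·50.7·t^-0.66 = 50.7·t^0.34/(11.6+t) gives 0.34(11.6+t) = t, so 0.66·t = 0.34×11.6.
t* = 0.34×11.6/0.66 = 5.976 min.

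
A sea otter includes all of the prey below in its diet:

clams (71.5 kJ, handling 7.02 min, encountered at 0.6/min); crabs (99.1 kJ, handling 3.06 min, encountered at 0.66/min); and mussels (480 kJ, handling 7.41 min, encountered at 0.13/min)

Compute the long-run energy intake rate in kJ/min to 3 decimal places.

20.831 kJ/min

Energy encountered per unit search time: 0.6×71.5 + 0.66×99.1 + 0.13×480 = 170.7 kJ/min.
Handling time per unit search time: 0.6×7.02 + 0.66×3.06 + 0.13×7.41 = 7.195.
Rate = 170.7/(1 + 7.195) = 20.83 kJ/min.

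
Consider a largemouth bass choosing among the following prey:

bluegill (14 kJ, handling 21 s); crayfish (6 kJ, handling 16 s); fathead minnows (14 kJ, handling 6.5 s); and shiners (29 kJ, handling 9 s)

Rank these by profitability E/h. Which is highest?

shiners

Profitability E/h (kJ/s): bluegill = 14/21 = 0.667, crayfish = 6/16 = 0.375, fathead minnows = 14/6.5 = 2.15, shiners = 29/9 = 3.22.
Ranked: shiners > fathead minnows > bluegill > crayfish.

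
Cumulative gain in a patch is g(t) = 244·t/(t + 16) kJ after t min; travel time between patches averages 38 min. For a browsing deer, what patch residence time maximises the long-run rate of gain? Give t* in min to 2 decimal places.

Maximise g(t)/(T+t): set derivative to zero → g'(t)(T+t) = g(t).
g'(t) = 244·16/(t + 16)². Setting 244·16/(t+16)² = 244t/[(t+16)(38+t)] gives 16(38+t) = t(t+16), so t² = 16×38 = 608.
t* = √608 = 24.66 min.

24.66 min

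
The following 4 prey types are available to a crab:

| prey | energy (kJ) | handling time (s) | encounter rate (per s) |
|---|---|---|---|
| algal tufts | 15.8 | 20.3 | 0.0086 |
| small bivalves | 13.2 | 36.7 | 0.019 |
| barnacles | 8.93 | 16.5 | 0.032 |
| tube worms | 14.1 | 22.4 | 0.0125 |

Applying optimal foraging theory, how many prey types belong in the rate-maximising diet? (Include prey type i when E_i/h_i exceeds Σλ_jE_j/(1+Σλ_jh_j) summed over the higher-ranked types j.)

4

E/h in descending order: algal tufts 0.778, tube worms 0.629, barnacles 0.541, small bivalves 0.36 kJ/s. The optimal diet is the largest prefix of this list for which every included type satisfies E_i/h_i > R on the types above it.
Rate on top 1: 0.1157. tube worms: 0.629 > 0.1157 → include.
Rate on top 2: 0.2146. barnacles: 0.541 > 0.2146 → include.
Rate on top 3: 0.3016. small bivalves: 0.36 > 0.3016 → include.
Optimal diet: algal tufts, tube worms, barnacles, small bivalves — 4 of 4 types.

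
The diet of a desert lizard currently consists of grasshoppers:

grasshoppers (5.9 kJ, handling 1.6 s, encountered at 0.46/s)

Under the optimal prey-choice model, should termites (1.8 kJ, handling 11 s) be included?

Intake rate on the current diet: R = (0.46×5.9) / (1 + 0.46×1.6) = 2.714/1.736 = 1.563 kJ/s.
termites: E/h = 1.8/11 = 0.1636 kJ/s.
Since 0.1636 < R, time spent handling termites is better spent searching.

No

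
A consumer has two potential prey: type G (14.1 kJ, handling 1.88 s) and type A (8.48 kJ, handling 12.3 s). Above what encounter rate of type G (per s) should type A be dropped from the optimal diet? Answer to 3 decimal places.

Drop type A once their profitability E₂/h₂ falls below the rate achievable on type G alone: E₂/h₂ = λE₁/(1 + λh₁).
Solve for λ: λE₁h₂ = E₂(1 + λh₁) → λ(E₁h₂ − E₂h₁) = E₂ → λ = E₂/(E₁h₂ − E₂h₁).
λ = 8.48/(14.1×12.3 − 8.48×1.88) = 8.48/157.5 = 0.05385 per s.

0.054 per s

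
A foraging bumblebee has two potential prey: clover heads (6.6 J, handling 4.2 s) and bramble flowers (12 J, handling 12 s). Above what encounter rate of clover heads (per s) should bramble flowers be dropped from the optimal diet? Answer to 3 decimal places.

The zero-one rule: include bramble flowers iff E₂/h₂ > λE₁/(1+λh₁). Equality gives the switch point.
λE₁h₂ = E₂ + λE₂h₁ ⇒ λ = E₂/(E₁h₂ − E₂h₁) = 12/(79.2 − 50.4) = 0.4167 per s.

0.417 per s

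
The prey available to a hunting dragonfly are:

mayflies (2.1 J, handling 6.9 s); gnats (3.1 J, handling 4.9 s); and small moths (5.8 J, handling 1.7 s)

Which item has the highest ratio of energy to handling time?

Profitability E/h (J/s): mayflies = 2.1/6.9 = 0.304, gnats = 3.1/4.9 = 0.633, small moths = 5.8/1.7 = 3.41.
Ranked: small moths > gnats > mayflies.

small moths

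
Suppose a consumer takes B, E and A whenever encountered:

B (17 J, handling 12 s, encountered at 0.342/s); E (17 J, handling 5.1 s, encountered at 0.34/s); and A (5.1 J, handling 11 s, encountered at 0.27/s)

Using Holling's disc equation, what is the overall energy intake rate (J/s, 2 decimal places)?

1.32 J/s

Energy encountered per unit search time: 0.342×17 + 0.34×17 + 0.27×5.1 = 12.97 J/s.
Handling time per unit search time: 0.342×12 + 0.34×5.1 + 0.27×11 = 8.808.
Rate = 12.97/(1 + 8.808) = 1.322 J/s.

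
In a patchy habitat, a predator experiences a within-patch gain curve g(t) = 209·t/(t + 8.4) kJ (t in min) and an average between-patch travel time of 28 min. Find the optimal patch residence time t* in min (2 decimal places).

15.34 min

Optimal t* satisfies g'(t*) = g(t*)/(T + t*).
g'(t) = 209·8.4/(t + 8.4)². Setting 209·8.4/(t+8.4)² = 209t/[(t+8.4)(28+t)] gives 8.4(28+t) = t(t+8.4), so t² = 8.4×28 = 235.2.
t* = √235.2 = 15.34 min.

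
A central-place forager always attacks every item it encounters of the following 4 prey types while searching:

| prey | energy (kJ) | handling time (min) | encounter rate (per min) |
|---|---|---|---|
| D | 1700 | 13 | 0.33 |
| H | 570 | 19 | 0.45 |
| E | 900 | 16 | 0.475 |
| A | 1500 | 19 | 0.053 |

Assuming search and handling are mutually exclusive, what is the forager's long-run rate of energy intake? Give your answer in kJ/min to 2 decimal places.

Energy encountered per unit search time: 0.33×1700 + 0.45×570 + 0.475×900 + 0.053×1500 = 1324 kJ/min.
Handling time per unit search time: 0.33×13 + 0.45×19 + 0.475×16 + 0.053×19 = 21.45.
Rate = 1324/(1 + 21.45) = 59.01 kJ/min.

59.01 kJ/min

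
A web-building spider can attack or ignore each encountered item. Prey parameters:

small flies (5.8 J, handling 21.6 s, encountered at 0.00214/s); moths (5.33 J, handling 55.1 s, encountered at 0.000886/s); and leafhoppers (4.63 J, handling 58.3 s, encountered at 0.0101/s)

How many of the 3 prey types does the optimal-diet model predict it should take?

Profitabilities (E/h, J/s): small flies 0.269, moths 0.0967, leafhoppers 0.0794. Add prey in this order while the next type's profitability exceeds the intake rate on those already taken.
Rate on top 1: 0.01186. moths: 0.0967 > 0.01186 → include.
Rate on top 2: 0.01565. leafhoppers: 0.0794 > 0.01565 → include.
Optimal diet: small flies, moths, leafhoppers — 3 of 3 types.

3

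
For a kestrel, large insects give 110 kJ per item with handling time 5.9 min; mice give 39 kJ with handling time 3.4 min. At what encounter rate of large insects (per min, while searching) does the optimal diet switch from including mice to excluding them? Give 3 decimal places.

0.271 per min

Drop mice once their profitability E₂/h₂ falls below the rate achievable on large insects alone: E₂/h₂ = λE₁/(1 + λh₁).
Solve for λ: λE₁h₂ = E₂(1 + λh₁) → λ(E₁h₂ − E₂h₁) = E₂ → λ = E₂/(E₁h₂ − E₂h₁).
λ = 39/(110×3.4 − 39×5.9) = 39/143.9 = 0.271 per min.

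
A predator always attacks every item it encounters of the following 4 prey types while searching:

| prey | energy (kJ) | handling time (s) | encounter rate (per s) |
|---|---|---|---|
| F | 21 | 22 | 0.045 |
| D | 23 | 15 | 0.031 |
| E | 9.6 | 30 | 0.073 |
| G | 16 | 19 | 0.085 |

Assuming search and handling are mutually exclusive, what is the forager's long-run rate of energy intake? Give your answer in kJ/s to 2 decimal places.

0.59 kJ/s

R = Σλ_iE_i / (1 + Σλ_ih_i)
Numerator: 0.045×21 + 0.031×23 + 0.073×9.6 + 0.085×16 = 3.719
Denominator: 1 + 0.045×22 + 0.031×15 + 0.073×30 + 0.085×19 = 6.26
R = 3.719/6.26 = 0.5941 kJ/s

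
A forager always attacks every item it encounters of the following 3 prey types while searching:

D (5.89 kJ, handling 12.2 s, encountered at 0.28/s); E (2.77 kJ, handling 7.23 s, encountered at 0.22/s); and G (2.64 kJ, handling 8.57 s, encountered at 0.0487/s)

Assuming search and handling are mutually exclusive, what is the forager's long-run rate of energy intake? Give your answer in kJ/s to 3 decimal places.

0.372 kJ/s

R = (0.28×5.89 + 0.22×2.77 + 0.0487×2.64) / (1 + 0.28×12.2 + 0.22×7.23 + 0.0487×8.57) = 2.387/6.424 = 0.3716 kJ/s.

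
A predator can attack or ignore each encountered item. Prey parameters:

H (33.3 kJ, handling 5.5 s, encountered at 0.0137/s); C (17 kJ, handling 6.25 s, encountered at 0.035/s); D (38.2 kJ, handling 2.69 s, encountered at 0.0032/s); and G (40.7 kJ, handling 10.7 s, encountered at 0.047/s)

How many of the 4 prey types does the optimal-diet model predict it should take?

4

Rank by E/h (kJ/s): D 14.2, H 6.05, G 3.8, C 2.72. Include each in turn until the next type's E/h falls below the running intake rate.
Rate on top 1: 0.1212. H: 6.05 > 0.1212 → include.
Rate on top 2: 0.5336. G: 3.8 > 0.5336 → include.
Rate on top 3: 1.57. C: 2.72 > 1.57 → include.
Optimal diet: D, H, G, C — 4 of 4 types.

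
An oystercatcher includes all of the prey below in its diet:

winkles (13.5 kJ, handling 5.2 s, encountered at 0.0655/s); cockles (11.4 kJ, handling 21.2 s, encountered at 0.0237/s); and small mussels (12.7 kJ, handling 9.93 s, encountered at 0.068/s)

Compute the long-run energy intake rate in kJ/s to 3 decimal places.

Energy encountered per unit search time: 0.0655×13.5 + 0.0237×11.4 + 0.068×12.7 = 2.018 kJ/s.
Handling time per unit search time: 0.0655×5.2 + 0.0237×21.2 + 0.068×9.93 = 1.518.
Rate = 2.018/(1 + 1.518) = 0.8014 kJ/s.

0.801 kJ/s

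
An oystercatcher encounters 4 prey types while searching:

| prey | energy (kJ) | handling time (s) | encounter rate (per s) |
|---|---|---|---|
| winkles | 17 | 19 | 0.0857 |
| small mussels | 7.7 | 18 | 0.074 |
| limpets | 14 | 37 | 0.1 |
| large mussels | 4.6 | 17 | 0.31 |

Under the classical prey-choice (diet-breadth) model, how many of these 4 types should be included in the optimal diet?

E/h in descending order: winkles 0.895, small mussels 0.428, limpets 0.378, large mussels 0.271 kJ/s. The optimal diet is the largest prefix of this list for which every included type satisfies E_i/h_i > R on the types above it.
Rate on top 1: 0.5543. small mussels: 0.428 < 0.5543 → exclude; stop.
Optimal diet: winkles — 1 of 4 types.

1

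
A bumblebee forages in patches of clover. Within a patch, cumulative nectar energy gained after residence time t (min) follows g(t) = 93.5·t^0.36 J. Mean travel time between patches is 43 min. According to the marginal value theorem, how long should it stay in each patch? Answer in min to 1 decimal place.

24.2 min

By the marginal value theorem, leave when the instantaneous gain rate g'(t) equals the habitat-wide average g(t)/(T + t).
g'(t) = 0.36·93.5·t^-0.64. Setting 0.36·93.5·t^-0.64 = 93.5·t^0.36/(43+t) gives 0.36(43+t) = t, so 0.64·t = 0.36×43.
t* = 0.36×43/0.64 = 24.19 min.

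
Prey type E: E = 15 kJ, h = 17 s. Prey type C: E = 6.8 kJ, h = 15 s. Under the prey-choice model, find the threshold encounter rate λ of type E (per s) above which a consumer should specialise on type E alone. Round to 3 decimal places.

Drop type C once their profitability E₂/h₂ falls below the rate achievable on type E alone: E₂/h₂ = λE₁/(1 + λh₁).
Solve for λ: λE₁h₂ = E₂(1 + λh₁) → λ(E₁h₂ − E₂h₁) = E₂ → λ = E₂/(E₁h₂ − E₂h₁).
λ = 6.8/(15×15 − 6.8×17) = 6.8/109.4 = 0.06216 per s.

0.062 per s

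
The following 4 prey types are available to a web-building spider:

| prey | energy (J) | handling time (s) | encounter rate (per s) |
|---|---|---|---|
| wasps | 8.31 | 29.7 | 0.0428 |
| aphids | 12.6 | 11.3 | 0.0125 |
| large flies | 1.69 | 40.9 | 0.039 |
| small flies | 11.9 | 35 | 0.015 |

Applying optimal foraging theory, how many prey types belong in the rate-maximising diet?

3

E/h in descending order: aphids 1.12, small flies 0.34, wasps 0.28, large flies 0.0413 J/s. The optimal diet is the largest prefix of this list for which every included type satisfies E_i/h_i > R on the types above it.
Rate on top 1: 0.138. small flies: 0.34 > 0.138 → include.
Rate on top 2: 0.2017. wasps: 0.28 > 0.2017 → include.
Rate on top 3: 0.2355. large flies: 0.0413 < 0.2355 → exclude; stop.
Optimal diet: aphids, small flies, wasps — 3 of 4 types.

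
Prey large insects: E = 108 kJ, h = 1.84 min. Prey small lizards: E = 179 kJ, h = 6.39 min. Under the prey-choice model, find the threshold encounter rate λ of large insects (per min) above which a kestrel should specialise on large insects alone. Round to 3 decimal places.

0.496 per min

Drop small lizards once their profitability E₂/h₂ falls below the rate achievable on large insects alone: E₂/h₂ = λE₁/(1 + λh₁).
Solve for λ: λE₁h₂ = E₂(1 + λh₁) → λ(E₁h₂ − E₂h₁) = E₂ → λ = E₂/(E₁h₂ − E₂h₁).
λ = 179/(108×6.39 − 179×1.84) = 179/360.8 = 0.4962 per min.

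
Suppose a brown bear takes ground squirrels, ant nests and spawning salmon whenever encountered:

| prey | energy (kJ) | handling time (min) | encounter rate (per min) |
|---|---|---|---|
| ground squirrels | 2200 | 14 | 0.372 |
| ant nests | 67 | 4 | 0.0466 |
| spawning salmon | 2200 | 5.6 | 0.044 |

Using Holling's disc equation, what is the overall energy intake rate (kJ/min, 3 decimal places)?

138.285 kJ/min

Energy encountered per unit search time: 0.372×2200 + 0.0466×67 + 0.044×2200 = 918.3 kJ/min.
Handling time per unit search time: 0.372×14 + 0.0466×4 + 0.044×5.6 = 5.641.
Rate = 918.3/(1 + 5.641) = 138.3 kJ/min.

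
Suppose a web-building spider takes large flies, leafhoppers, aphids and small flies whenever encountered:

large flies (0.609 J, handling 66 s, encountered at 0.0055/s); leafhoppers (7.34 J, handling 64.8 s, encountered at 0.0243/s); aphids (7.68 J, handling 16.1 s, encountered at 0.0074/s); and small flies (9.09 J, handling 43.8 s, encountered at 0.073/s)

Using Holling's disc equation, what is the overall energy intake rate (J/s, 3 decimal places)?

R = Σλ_iE_i / (1 + Σλ_ih_i)
Numerator: 0.0055×0.609 + 0.0243×7.34 + 0.0074×7.68 + 0.073×9.09 = 0.9021
Denominator: 1 + 0.0055×66 + 0.0243×64.8 + 0.0074×16.1 + 0.073×43.8 = 6.254
R = 0.9021/6.254 = 0.1442 J/s

0.144 J/s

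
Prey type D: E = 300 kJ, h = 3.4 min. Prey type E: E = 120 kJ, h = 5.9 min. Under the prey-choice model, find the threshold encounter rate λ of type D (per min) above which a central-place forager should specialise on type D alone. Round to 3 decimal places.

0.088 per min

The zero-one rule: include type E iff E₂/h₂ > λE₁/(1+λh₁). Equality gives the switch point.
λE₁h₂ = E₂ + λE₂h₁ ⇒ λ = E₂/(E₁h₂ − E₂h₁) = 120/(1770 − 408) = 0.08811 per min.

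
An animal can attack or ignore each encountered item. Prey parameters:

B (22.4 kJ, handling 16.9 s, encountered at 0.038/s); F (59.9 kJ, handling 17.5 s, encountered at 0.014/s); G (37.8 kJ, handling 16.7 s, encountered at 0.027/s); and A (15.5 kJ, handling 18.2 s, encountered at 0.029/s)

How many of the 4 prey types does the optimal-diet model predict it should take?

3

E/h in descending order: F 3.42, G 2.26, B 1.33, A 0.852 kJ/s. The optimal diet is the largest prefix of this list for which every included type satisfies E_i/h_i > R on the types above it.
Rate on top 1: 0.6736. G: 2.26 > 0.6736 → include.
Rate on top 2: 1.096. B: 1.33 > 1.096 → include.
Rate on top 3: 1.159. A: 0.852 < 1.159 → exclude; stop.
Optimal diet: F, G, B — 3 of 4 types.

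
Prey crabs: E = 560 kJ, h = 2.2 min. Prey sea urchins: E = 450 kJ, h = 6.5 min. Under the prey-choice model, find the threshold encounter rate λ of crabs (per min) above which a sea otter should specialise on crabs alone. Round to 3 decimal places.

At the threshold, the rate on crabs alone equals the profitability of sea urchins: λ·560/(1 + λ·2.2) = 450/6.5 = 69.23.
Rearranging, λ(560 − 69.23×2.2) = 69.23, so λ = 69.23/407.7 = 0.1698 per min.

0.170 per min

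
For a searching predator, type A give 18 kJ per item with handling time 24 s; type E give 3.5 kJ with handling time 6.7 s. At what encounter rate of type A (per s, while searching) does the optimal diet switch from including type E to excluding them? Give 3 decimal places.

0.096 per s

The zero-one rule: include type E iff E₂/h₂ > λE₁/(1+λh₁). Equality gives the switch point.
λE₁h₂ = E₂ + λE₂h₁ ⇒ λ = E₂/(E₁h₂ − E₂h₁) = 3.5/(120.6 − 84) = 0.09563 per s.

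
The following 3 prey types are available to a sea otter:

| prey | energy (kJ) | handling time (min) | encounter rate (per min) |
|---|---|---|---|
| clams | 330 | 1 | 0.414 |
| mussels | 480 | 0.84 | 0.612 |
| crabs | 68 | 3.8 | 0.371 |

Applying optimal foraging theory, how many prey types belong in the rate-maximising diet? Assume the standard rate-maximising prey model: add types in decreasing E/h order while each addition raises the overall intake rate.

Rank by E/h (kJ/min): mussels 571, clams 330, crabs 17.9. Include each in turn until the next type's E/h falls below the running intake rate.
Rate on top 1: 194. clams: 330 > 194 → include.
Rate on top 2: 223.2. crabs: 17.9 < 223.2 → exclude; stop.
Optimal diet: mussels, clams — 2 of 3 types.

2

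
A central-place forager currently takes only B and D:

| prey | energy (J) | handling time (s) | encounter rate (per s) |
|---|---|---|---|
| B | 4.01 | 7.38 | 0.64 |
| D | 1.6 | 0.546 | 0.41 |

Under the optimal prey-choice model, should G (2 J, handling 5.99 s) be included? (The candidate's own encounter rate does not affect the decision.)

On B and D alone, R = ΣλE/(1+Σλh) = 3.222/5.947 = 0.5418 J/s.
Profitability of G: 2/5.99 = 0.3339 J/s.
0.3339 < 0.5418, so adding G would lower the average — exclude it.

No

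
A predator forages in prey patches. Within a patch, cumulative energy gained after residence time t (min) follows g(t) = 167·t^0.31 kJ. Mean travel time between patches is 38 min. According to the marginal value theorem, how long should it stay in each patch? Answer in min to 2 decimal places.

17.07 min

Optimal t* satisfies g'(t*) = g(t*)/(T + t*).
g'(t) = 0.31·167·t^-0.69. Setting 0.31·167·t^-0.69 = 167·t^0.31/(38+t) gives 0.31(38+t) = t, so 0.69·t = 0.31×38.
t* = 0.31×38/0.69 = 17.07 min.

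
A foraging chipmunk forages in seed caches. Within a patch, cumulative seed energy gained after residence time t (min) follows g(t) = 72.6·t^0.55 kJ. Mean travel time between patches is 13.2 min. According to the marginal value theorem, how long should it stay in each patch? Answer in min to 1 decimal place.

Optimal t* satisfies g'(t*) = g(t*)/(T + t*).
g'(t) = 0.55·72.6·t^-0.45. Setting 0.55·72.6·t^-0.45 = 72.6·t^0.55/(13.2+t) gives 0.55(13.2+t) = t, so 0.45·t = 0.55×13.2.
t* = 0.55×13.2/0.45 = 16.13 min.

16.1 min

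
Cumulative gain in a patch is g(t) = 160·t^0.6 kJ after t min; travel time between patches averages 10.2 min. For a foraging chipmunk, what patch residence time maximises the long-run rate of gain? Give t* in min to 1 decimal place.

Optimal t* satisfies g'(t*) = g(t*)/(T + t*).
g'(t) = 0.6·160·t^-0.4. Setting 0.6·160·t^-0.4 = 160·t^0.6/(10.2+t) gives 0.6(10.2+t) = t, so 0.40·t = 0.6×10.2.
t* = 0.6×10.2/0.40 = 15.3 min.

15.3 min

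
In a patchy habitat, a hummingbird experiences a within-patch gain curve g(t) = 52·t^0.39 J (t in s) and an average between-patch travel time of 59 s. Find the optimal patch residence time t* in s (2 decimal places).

Maximise g(t)/(T+t): set derivative to zero → g'(t)(T+t) = g(t).
g'(t) = 0.39·52·t^-0.61. Setting 0.39·52·t^-0.61 = 52·t^0.39/(59+t) gives 0.39(59+t) = t, so 0.61·t = 0.39×59.
t* = 0.39×59/0.61 = 37.72 s.

37.72 s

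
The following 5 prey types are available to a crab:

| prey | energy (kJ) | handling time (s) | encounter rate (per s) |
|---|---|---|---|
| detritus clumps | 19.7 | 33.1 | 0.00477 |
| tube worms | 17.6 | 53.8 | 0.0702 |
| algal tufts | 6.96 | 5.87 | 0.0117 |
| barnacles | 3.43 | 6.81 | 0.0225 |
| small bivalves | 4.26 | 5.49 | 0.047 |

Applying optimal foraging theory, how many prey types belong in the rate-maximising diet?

Profitabilities (E/h, kJ/s): algal tufts 1.19, small bivalves 0.776, detritus clumps 0.595, barnacles 0.504, tube worms 0.327. Add prey in this order while the next type's profitability exceeds the intake rate on those already taken.
Rate on top 1: 0.0762. small bivalves: 0.776 > 0.0762 → include.
Rate on top 2: 0.2123. detritus clumps: 0.595 > 0.2123 → include.
Rate on top 3: 0.253. barnacles: 0.504 > 0.253 → include.
Rate on top 4: 0.2765. tube worms: 0.327 > 0.2765 → include.
Optimal diet: algal tufts, small bivalves, detritus clumps, barnacles, tube worms — 5 of 5 types.

5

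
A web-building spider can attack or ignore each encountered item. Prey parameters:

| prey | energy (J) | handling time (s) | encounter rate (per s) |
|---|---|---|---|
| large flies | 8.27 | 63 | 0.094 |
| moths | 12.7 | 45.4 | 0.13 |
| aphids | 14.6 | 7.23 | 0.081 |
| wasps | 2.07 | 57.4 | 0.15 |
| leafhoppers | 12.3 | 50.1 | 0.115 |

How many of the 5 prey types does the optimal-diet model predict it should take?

1

Profitabilities (E/h, J/s): aphids 2.02, moths 0.28, leafhoppers 0.246, large flies 0.131, wasps 0.0361. Add prey in this order while the next type's profitability exceeds the intake rate on those already taken.
Rate on top 1: 0.7458. moths: 0.28 < 0.7458 → exclude; stop.
Optimal diet: aphids — 1 of 5 types.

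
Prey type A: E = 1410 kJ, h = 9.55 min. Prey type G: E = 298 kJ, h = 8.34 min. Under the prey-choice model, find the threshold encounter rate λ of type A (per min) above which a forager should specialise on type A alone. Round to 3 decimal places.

0.033 per min

The zero-one rule: include type G iff E₂/h₂ > λE₁/(1+λh₁). Equality gives the switch point.
λE₁h₂ = E₂ + λE₂h₁ ⇒ λ = E₂/(E₁h₂ − E₂h₁) = 298/(1.176e+04 − 2846) = 0.03343 per min.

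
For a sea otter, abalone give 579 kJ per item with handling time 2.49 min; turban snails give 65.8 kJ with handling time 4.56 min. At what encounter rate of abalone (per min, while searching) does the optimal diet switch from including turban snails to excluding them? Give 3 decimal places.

0.027 per min

Drop turban snails once their profitability E₂/h₂ falls below the rate achievable on abalone alone: E₂/h₂ = λE₁/(1 + λh₁).
Solve for λ: λE₁h₂ = E₂(1 + λh₁) → λ(E₁h₂ − E₂h₁) = E₂ → λ = E₂/(E₁h₂ − E₂h₁).
λ = 65.8/(579×4.56 − 65.8×2.49) = 65.8/2476 = 0.02657 per min.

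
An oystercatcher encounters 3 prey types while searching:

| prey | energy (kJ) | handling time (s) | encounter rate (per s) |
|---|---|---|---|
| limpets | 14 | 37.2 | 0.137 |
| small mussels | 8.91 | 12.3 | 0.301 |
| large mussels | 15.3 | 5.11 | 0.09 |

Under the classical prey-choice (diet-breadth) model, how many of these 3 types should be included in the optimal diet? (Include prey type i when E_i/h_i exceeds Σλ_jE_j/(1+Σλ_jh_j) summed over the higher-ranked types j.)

1

Rank by E/h (kJ/s): large mussels 2.99, small mussels 0.724, limpets 0.376. Include each in turn until the next type's E/h falls below the running intake rate.
Rate on top 1: 0.9432. small mussels: 0.724 < 0.9432 → exclude; stop.
Optimal diet: large mussels — 1 of 3 types.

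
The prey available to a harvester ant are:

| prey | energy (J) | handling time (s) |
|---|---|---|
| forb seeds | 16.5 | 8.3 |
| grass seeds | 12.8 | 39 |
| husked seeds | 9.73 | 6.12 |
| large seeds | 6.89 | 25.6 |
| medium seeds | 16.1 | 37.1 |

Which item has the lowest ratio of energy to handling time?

Profitability E/h (J/s): forb seeds = 16.5/8.3 = 1.99, grass seeds = 12.8/39 = 0.328, husked seeds = 9.73/6.12 = 1.59, large seeds = 6.89/25.6 = 0.269, medium seeds = 16.1/37.1 = 0.434.
Ranked: forb seeds > husked seeds > medium seeds > grass seeds > large seeds.

large seeds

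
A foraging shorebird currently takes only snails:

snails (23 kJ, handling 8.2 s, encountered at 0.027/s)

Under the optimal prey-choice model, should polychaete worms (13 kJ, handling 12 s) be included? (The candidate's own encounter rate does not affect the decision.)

Current rate: (0.027×23)/(1 + 0.027×8.2) = 0.5084 kJ/s.
Profitability of polychaete worms: 13/12 = 1.083 kJ/s.
1.083 > 0.5084, so adding polychaete worms raises the average — include it.

Yes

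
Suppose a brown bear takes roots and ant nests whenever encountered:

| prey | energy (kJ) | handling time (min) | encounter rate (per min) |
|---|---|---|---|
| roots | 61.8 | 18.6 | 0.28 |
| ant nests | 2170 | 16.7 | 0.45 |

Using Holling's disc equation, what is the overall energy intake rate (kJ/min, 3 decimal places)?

72.419 kJ/min

R = (0.28×61.8 + 0.45×2170) / (1 + 0.28×18.6 + 0.45×16.7) = 993.8/13.72 = 72.42 kJ/min.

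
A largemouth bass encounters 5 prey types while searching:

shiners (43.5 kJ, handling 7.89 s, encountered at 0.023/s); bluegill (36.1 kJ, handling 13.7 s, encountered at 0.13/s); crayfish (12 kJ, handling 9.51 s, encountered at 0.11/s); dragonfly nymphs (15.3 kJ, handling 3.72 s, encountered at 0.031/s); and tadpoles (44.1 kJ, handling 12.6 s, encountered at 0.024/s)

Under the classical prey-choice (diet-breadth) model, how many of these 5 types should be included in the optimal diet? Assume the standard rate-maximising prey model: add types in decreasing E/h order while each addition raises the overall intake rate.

4

E/h in descending order: shiners 5.51, dragonfly nymphs 4.11, tadpoles 3.5, bluegill 2.64, crayfish 1.26 kJ/s. The optimal diet is the largest prefix of this list for which every included type satisfies E_i/h_i > R on the types above it.
Rate on top 1: 0.8468. dragonfly nymphs: 4.11 > 0.8468 → include.
Rate on top 2: 1.137. tadpoles: 3.5 > 1.137 → include.
Rate on top 3: 1.584. bluegill: 2.64 > 1.584 → include.
Rate on top 4: 2.138. crayfish: 1.26 < 2.138 → exclude; stop.
Optimal diet: shiners, dragonfly nymphs, tadpoles, bluegill — 4 of 5 types.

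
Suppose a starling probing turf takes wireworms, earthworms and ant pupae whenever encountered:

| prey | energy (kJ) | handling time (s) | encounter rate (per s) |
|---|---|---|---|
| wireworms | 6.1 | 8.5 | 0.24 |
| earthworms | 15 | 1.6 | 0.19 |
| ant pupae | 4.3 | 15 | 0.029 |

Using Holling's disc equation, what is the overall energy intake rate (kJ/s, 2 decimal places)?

1.17 kJ/s

Energy encountered per unit search time: 0.24×6.1 + 0.19×15 + 0.029×4.3 = 4.439 kJ/s.
Handling time per unit search time: 0.24×8.5 + 0.19×1.6 + 0.029×15 = 2.779.
Rate = 4.439/(1 + 2.779) = 1.175 kJ/s.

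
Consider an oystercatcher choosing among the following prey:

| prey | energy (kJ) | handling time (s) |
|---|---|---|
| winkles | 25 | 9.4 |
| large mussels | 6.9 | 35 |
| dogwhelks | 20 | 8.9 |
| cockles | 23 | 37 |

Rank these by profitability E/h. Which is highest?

winkles

Profitability E/h (kJ/s): winkles = 25/9.4 = 2.66, large mussels = 6.9/35 = 0.197, dogwhelks = 20/8.9 = 2.25, cockles = 23/37 = 0.622.
Ranked: winkles > dogwhelks > cockles > large mussels.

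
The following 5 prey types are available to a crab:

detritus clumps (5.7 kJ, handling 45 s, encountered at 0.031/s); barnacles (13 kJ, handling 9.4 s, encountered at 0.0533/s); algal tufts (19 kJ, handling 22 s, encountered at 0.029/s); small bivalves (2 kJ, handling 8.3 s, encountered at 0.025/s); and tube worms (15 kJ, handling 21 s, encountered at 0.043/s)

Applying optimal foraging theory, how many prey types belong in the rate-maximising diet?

Profitabilities (E/h, kJ/s): barnacles 1.38, algal tufts 0.864, tube worms 0.714, small bivalves 0.241, detritus clumps 0.127. Add prey in this order while the next type's profitability exceeds the intake rate on those already taken.
Rate on top 1: 0.4616. algal tufts: 0.864 > 0.4616 → include.
Rate on top 2: 0.5815. tube worms: 0.714 > 0.5815 → include.
Rate on top 3: 0.6209. small bivalves: 0.241 < 0.6209 → exclude; stop.
Optimal diet: barnacles, algal tufts, tube worms — 3 of 5 types.

3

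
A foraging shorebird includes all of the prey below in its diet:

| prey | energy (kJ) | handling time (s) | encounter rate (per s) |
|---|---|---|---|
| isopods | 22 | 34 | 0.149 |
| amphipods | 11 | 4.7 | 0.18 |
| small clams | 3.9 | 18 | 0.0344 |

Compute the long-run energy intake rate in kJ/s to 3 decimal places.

0.716 kJ/s

Energy encountered per unit search time: 0.149×22 + 0.18×11 + 0.0344×3.9 = 5.392 kJ/s.
Handling time per unit search time: 0.149×34 + 0.18×4.7 + 0.0344×18 = 6.531.
Rate = 5.392/(1 + 6.531) = 0.716 kJ/s.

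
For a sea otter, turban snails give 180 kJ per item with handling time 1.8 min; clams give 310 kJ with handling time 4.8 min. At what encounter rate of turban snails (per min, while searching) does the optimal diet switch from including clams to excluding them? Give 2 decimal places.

The zero-one rule: include clams iff E₂/h₂ > λE₁/(1+λh₁). Equality gives the switch point.
λE₁h₂ = E₂ + λE₂h₁ ⇒ λ = E₂/(E₁h₂ − E₂h₁) = 310/(864 − 558) = 1.013 per min.

1.01 per min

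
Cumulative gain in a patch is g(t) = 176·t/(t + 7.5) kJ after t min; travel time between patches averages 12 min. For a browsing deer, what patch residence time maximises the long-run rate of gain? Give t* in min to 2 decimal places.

Optimal t* satisfies g'(t*) = g(t*)/(T + t*).
g'(t) = 176·7.5/(t + 7.5)². Setting 176·7.5/(t+7.5)² = 176t/[(t+7.5)(12+t)] gives 7.5(12+t) = t(t+7.5), so t² = 7.5×12 = 90.
t* = √90 = 9.487 min.

9.49 min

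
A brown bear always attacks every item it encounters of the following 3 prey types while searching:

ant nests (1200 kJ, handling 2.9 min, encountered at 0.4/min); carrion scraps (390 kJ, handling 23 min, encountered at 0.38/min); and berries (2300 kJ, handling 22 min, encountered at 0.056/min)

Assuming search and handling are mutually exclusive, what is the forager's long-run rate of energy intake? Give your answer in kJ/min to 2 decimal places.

62.40 kJ/min

Energy encountered per unit search time: 0.4×1200 + 0.38×390 + 0.056×2300 = 757 kJ/min.
Handling time per unit search time: 0.4×2.9 + 0.38×23 + 0.056×22 = 11.13.
Rate = 757/(1 + 11.13) = 62.4 kJ/min.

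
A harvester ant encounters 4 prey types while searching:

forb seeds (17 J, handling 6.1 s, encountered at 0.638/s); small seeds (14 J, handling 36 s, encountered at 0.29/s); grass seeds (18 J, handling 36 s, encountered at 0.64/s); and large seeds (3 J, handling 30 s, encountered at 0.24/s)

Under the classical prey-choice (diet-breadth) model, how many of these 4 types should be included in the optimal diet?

Rank by E/h (J/s): forb seeds 2.79, grass seeds 0.5, small seeds 0.389, large seeds 0.1. Include each in turn until the next type's E/h falls below the running intake rate.
Rate on top 1: 2.217. grass seeds: 0.5 < 2.217 → exclude; stop.
Optimal diet: forb seeds — 1 of 4 types.

1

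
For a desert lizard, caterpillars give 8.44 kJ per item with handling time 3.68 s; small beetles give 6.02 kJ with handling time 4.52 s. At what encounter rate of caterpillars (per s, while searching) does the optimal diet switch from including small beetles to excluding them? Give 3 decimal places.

0.376 per s

The zero-one rule: include small beetles iff E₂/h₂ > λE₁/(1+λh₁). Equality gives the switch point.
λE₁h₂ = E₂ + λE₂h₁ ⇒ λ = E₂/(E₁h₂ − E₂h₁) = 6.02/(38.15 − 22.15) = 0.3764 per s.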